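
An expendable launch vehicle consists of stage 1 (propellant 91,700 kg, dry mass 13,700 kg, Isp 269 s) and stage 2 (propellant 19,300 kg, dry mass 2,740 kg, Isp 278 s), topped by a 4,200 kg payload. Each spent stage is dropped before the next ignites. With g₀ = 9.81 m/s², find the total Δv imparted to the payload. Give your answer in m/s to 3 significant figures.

Ignition mass of stage 1 = 91,700+13,700 + 19,300+2,740 + 4,200 = 131,640 kg.
Stage 1: m₀ = 131,640 kg, m_f = 131,640 − 91,700 = 39,940 kg; Δv = 269×9.81×ln(3.296) = 2638.9×1.1927 ≈ 3147 m/s.
Stage 2: m₀ = 26,240 kg, m_f = 26,240 − 19,300 = 6,940 kg; Δv = 278×9.81×ln(3.781) = 2727.2×1.3300 ≈ 3627 m/s.
Total Δv = 3147 + 3627 = 6774 m/s.

Δv ≈ 6770 m/s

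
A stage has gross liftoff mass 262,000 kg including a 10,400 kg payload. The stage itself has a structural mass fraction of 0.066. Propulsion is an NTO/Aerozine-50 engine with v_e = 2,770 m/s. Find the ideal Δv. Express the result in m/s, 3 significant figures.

Δv ≈ 6290 m/s

Stage wet mass = m₀ − payload = 262,000 − 10,400 = 251,600 kg.
Stage dry mass = ε × stage wet mass = 0.066 × 251,600 = 16,605.6 kg.
Burnout mass m_f = stage dry + payload = 16,605.6 + 10,400 = 27,005.6 kg.
By the Tsiolkovsky rocket equation, Δv = v_e · ln(262,000/27,005.6) = 2770.0 × ln(9.702) = 2770.0 × 2.2723 ≈ 6294 m/s.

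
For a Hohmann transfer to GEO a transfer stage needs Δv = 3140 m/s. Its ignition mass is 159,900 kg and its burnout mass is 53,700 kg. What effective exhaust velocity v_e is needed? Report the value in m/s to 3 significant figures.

ln(m₀/m_f) = ln(159900/53700) = ln(2.978) = 1.0911.
By the Tsiolkovsky rocket equation, v_e = Δv / ln(m₀/m_f) = 3140 / 1.0911 = 2877.7 m/s.

v_e ≈ 2880 m/s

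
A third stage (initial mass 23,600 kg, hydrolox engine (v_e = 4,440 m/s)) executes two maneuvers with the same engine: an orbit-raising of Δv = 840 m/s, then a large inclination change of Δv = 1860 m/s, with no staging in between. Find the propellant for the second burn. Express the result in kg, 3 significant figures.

propellant for the second burn ≈ 6680 kg

After the first burn: m = 23600 × exp(−840/4440.0) = 23600 × 0.82763 = 19,532.1 kg.
After the second burn: m = 19,532.1 × exp(−1860/4440.0) = 19,532.1 × 0.65776 = 12,847.4 kg.
Second-burn propellant = 19,532.1 − 12,847.4 = 6,684.7 kg.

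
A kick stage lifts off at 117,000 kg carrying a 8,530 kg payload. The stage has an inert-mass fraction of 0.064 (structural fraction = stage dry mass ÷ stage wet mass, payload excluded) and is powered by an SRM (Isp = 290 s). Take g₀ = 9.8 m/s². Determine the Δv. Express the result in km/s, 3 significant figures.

Stage wet mass = m₀ − payload = 117,000 − 8,530 = 108,470 kg.
Stage dry mass = ε × stage wet mass = 0.064 × 108,470 = 6,942.08 kg.
Burnout mass m_f = stage dry + payload = 6,942.08 + 8,530 = 15,472.08 kg.
v_e = Isp · g₀ = 290 × 9.8 = 2842.0 m/s.
By the Tsiolkovsky rocket equation, Δv = v_e · ln(117,000/15,472.08) = 2842.0 × ln(7.562) = 2842.0 × 2.0231 ≈ 5750 m/s.

Δv ≈ 5.75 km/s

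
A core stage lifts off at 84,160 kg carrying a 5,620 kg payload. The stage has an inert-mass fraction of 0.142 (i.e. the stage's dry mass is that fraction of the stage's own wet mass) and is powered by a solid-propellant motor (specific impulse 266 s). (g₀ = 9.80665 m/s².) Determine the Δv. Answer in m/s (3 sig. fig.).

Stage wet mass = m₀ − payload = 84,160 − 5,620 = 78,540 kg.
Stage dry mass = ε × stage wet mass = 0.142 × 78,540 = 11,152.7 kg.
Burnout mass m_f = stage dry + payload = 11,152.7 + 5,620 = 16,772.7 kg.
v_e = Isp · g₀ = 266 × 9.80665 = 2608.6 m/s.
By the Tsiolkovsky rocket equation, Δv = v_e · ln(84,160/16,772.7) = 2608.6 × ln(5.018) = 2608.6 × 1.6130 ≈ 4208 m/s.

Δv ≈ 4210 m/s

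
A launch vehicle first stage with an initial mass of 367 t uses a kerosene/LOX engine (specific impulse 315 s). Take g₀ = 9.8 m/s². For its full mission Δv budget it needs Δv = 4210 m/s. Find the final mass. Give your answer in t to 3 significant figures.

final mass ≈ 93.8 t

v_e = Isp · g₀ = 315 × 9.8 = 3087.0 m/s.
Rocket equation: m₀/m_f = exp(Δv / v_e) = exp(4210 / 3087.0) = exp(1.3638) = 3.9110.
m_f = m₀ / 3.9110 = 367 / 3.9110 = 93.8379 t.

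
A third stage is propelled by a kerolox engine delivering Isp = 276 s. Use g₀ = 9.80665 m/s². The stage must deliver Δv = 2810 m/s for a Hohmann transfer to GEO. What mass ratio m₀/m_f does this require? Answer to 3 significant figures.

mass ratio ≈ 2.82

v_e = Isp · g₀ = 276 × 9.80665 = 2706.6 m/s.
m₀/m_f = exp(Δv / v_e) = exp(2810 / 2706.6) = exp(1.0382) = 2.8241.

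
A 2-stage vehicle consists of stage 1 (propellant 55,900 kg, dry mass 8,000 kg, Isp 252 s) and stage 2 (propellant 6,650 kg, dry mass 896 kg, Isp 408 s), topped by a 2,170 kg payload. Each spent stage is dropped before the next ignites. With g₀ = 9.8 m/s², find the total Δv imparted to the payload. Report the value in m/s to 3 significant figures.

Δv ≈ 8130 m/s

Ignition mass of stage 1 = 55,900+8,000 + 6,650+896 + 2,170 = 73,616 kg.
Stage 1: m₀ = 73,616 kg, m_f = 73,616 − 55,900 = 17,716 kg; Δv = 252×9.8×ln(4.155) = 2469.6×1.4244 ≈ 3518 m/s.
Stage 2: m₀ = 9,716 kg, m_f = 9,716 − 6,650 = 3,066 kg; Δv = 408×9.8×ln(3.169) = 3998.4×1.1534 ≈ 4612 m/s.
Total Δv = 3518 + 4612 = 8130 m/s.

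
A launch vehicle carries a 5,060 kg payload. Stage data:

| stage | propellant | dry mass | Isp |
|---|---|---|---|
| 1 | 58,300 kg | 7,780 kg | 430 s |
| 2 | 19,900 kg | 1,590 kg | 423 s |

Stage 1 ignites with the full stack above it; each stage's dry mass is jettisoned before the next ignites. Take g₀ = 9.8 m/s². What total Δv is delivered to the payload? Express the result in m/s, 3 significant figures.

Ignition mass of stage 1 = 58,300+7,780 + 19,900+1,590 + 5,060 = 92,630 kg.
Stage 1: m₀ = 92,630 kg, m_f = 92,630 − 58,300 = 34,330 kg; Δv = 430×9.8×ln(2.698) = 4214.0×0.9926 ≈ 4183 m/s.
Stage 2: m₀ = 26,550 kg, m_f = 26,550 − 19,900 = 6,650 kg; Δv = 423×9.8×ln(3.992) = 4145.4×1.3844 ≈ 5739 m/s.
Total Δv = 4183 + 5739 = 9922 m/s.

Δv ≈ 9920 m/s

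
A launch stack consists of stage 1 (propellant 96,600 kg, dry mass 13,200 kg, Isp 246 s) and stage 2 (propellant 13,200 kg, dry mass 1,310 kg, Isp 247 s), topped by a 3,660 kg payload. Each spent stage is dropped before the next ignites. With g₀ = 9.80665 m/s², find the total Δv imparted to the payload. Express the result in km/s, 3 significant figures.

Δv ≈ 6.53 km/s

Ignition mass of stage 1 = 96,600+13,200 + 13,200+1,310 + 3,660 = 127,970 kg.
Stage 1: m₀ = 127,970 kg, m_f = 127,970 − 96,600 = 31,370 kg; Δv = 246×9.80665×ln(4.079) = 2412.4×1.4059 ≈ 3392 m/s.
Stage 2: m₀ = 18,170 kg, m_f = 18,170 − 13,200 = 4,970 kg; Δv = 247×9.80665×ln(3.656) = 2422.2×1.2964 ≈ 3140 m/s.
Total Δv = 3392 + 3140 = 6532 m/s.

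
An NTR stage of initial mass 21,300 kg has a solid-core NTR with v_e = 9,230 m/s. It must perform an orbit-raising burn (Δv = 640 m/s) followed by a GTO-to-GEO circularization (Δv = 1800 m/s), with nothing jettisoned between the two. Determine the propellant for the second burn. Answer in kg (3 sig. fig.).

propellant for the second burn ≈ 3520 kg

After the first burn: m = 21300 × exp(−640/9230.0) = 21300 × 0.93301 = 19,873.1 kg.
After the second burn: m = 19,873.1 × exp(−1800/9230.0) = 19,873.1 × 0.82282 = 16,352 kg.
Second-burn propellant = 19,873.1 − 16,352 = 3,521.1 kg.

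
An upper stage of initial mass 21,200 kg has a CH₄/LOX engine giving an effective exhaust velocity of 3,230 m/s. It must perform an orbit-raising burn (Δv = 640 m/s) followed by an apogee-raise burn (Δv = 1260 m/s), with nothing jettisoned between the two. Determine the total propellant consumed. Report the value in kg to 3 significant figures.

After the first burn: m = 21200 × exp(−640/3230.0) = 21200 × 0.82025 = 17,389.3 kg.
After the second burn: m = 17,389.3 × exp(−1260/3230.0) = 17,389.3 × 0.67699 = 11,772.4 kg.
Total propellant = m₀ − m_final = 21200 − 11,772.4 = 9,427.6 kg.

total propellant consumed ≈ 9430 kg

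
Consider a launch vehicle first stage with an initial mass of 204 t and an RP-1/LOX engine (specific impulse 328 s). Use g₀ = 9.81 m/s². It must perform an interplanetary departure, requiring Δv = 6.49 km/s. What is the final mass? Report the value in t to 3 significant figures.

v_e = Isp · g₀ = 328 × 9.81 = 3217.7 m/s.
m₀/m_f = exp(Δv / v_e) = exp(6490 / 3217.7) = exp(2.0170) = 7.5156.
m_f = m₀ / 7.5156 = 204 / 7.5156 = 27.1435 t.

final mass ≈ 27.1 t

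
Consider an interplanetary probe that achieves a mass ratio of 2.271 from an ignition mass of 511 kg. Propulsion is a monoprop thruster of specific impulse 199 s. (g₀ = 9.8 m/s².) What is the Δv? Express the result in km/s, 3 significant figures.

v_e = Isp · g₀ = 199 × 9.8 = 1950.2 m/s.
Δv = v_e · ln(2.271) = 1950.2 × 0.8202 ≈ 1599.6 m/s.

Δv ≈ 1.60 km/s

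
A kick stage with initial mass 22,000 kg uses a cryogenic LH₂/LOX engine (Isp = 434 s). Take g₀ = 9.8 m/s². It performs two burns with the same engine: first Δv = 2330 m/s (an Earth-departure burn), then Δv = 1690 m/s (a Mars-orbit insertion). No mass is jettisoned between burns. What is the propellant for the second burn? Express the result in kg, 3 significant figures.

propellant for the second burn ≈ 4170 kg

v_e = Isp · g₀ = 434 × 9.8 = 4253.2 m/s.
After the first burn: m = 22000 × exp(−2330/4253.2) = 22000 × 0.57821 = 12,720.6 kg.
After the second burn: m = 12,720.6 × exp(−1690/4253.2) = 12,720.6 × 0.67210 = 8,549.52 kg.
Second-burn propellant = 12,720.6 − 8,549.52 = 4,171.08 kg.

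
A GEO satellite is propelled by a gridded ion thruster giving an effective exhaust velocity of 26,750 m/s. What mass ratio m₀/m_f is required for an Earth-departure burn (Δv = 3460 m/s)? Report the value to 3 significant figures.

m₀/m_f = exp(Δv / v_e) = exp(3460 / 26750.0) = exp(0.1293) = 1.1381.

mass ratio ≈ 1.14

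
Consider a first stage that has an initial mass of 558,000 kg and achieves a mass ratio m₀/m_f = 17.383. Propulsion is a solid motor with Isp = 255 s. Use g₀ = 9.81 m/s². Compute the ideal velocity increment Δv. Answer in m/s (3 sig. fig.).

v_e = Isp · g₀ = 255 × 9.81 = 2501.6 m/s.
By the Tsiolkovsky rocket equation, Δv = v_e · ln(17.383) = 2501.6 × 2.8555 ≈ 7143.2 m/s.

Δv ≈ 7140 m/s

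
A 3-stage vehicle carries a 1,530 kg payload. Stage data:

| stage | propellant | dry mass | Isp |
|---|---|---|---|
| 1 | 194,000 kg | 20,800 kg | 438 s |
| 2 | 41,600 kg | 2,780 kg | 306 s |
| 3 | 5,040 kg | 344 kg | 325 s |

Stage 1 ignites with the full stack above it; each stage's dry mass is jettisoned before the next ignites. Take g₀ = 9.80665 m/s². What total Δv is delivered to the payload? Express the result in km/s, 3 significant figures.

Δv ≈ 14.8 km/s

Ignition mass of stage 1 = 194,000+20,800 + 41,600+2,780 + 5,040+344 + 1,530 = 266,094 kg.
Stage 1: m₀ = 266,094 kg, m_f = 266,094 − 194,000 = 72,094 kg; Δv = 438×9.80665×ln(3.691) = 4295.3×1.3059 ≈ 5609 m/s.
Stage 2: m₀ = 51,294 kg, m_f = 51,294 − 41,600 = 9,694 kg; Δv = 306×9.80665×ln(5.291) = 3000.8×1.6661 ≈ 5000 m/s.
Stage 3: m₀ = 6,914 kg, m_f = 6,914 − 5,040 = 1,874 kg; Δv = 325×9.80665×ln(3.689) = 3187.2×1.3055 ≈ 4161 m/s.
Total Δv = 5609 + 5000 + 4161 = 14770 m/s.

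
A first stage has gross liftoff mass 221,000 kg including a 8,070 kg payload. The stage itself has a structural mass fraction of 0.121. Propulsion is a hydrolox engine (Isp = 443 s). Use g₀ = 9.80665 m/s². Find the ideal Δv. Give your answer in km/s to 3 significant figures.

Stage wet mass = m₀ − payload = 221,000 − 8,070 = 212,930 kg.
Stage dry mass = ε × stage wet mass = 0.121 × 212,930 = 25,764.5 kg.
Burnout mass m_f = stage dry + payload = 25,764.5 + 8,070 = 33,834.5 kg.
v_e = Isp · g₀ = 443 × 9.80665 = 4344.3 m/s.
Using Δv = v_e ln(m₀/m_f): Δv = v_e · ln(221,000/33,834.5) = 4344.3 × ln(6.532) = 4344.3 × 1.8767 ≈ 8153 m/s.

Δv ≈ 8.15 km/s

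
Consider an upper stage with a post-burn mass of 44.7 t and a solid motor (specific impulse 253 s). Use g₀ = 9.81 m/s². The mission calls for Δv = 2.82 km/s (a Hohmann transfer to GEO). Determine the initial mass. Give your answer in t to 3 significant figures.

v_e = Isp · g₀ = 253 × 9.81 = 2481.9 m/s.
Rocket equation: m₀/m_f = exp(Δv / v_e) = exp(2820 / 2481.9) = exp(1.1362) = 3.1149.
m₀ = m_f × 3.1149 = 44.7 × 3.1149 = 139.236 t.

initial mass ≈ 139 t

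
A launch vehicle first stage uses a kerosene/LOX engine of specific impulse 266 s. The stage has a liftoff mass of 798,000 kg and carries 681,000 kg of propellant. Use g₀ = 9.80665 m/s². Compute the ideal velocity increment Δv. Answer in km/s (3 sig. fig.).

v_e = Isp · g₀ = 266 × 9.80665 = 2608.6 m/s.
m_f = m₀ − m_prop = 798,000 − 681,000 = 117,000 kg.
From the ideal rocket equation, Δv = v_e · ln(m₀/m_f) = 2608.6 × ln(6.821) = 2608.6 × 1.9199 ≈ 5008.3 m/s.

Δv ≈ 5.01 km/s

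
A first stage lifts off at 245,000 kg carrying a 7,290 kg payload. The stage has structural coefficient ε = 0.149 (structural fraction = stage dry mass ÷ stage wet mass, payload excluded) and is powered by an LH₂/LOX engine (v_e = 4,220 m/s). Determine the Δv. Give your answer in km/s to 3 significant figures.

Δv ≈ 7.37 km/s

Stage wet mass = m₀ − payload = 245,000 − 7,290 = 237,710 kg.
Stage dry mass = ε × stage wet mass = 0.149 × 237,710 = 35,418.8 kg.
Burnout mass m_f = stage dry + payload = 35,418.8 + 7,290 = 42,708.8 kg.
Using Δv = v_e ln(m₀/m_f): Δv = v_e · ln(245,000/42,708.8) = 4220.0 × ln(5.737) = 4220.0 × 1.7469 ≈ 7372 m/s.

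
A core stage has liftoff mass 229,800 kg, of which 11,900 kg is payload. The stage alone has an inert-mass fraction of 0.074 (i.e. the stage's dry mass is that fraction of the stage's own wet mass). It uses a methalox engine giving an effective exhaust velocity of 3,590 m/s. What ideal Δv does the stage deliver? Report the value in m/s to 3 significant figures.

Δv ≈ 7550 m/s

Stage wet mass = m₀ − payload = 229,800 − 11,900 = 217,900 kg.
Stage dry mass = ε × stage wet mass = 0.074 × 217,900 = 16,124.6 kg.
Burnout mass m_f = stage dry + payload = 16,124.6 + 11,900 = 28,024.6 kg.
Δv = v_e · ln(229,800/28,024.6) = 3590.0 × ln(8.2) = 3590.0 × 2.1041 ≈ 7554 m/s.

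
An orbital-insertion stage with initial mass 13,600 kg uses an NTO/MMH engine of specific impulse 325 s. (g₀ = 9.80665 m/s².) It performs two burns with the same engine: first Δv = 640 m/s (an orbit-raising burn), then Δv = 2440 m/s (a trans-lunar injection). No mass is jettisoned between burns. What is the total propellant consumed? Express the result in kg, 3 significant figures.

total propellant consumed ≈ 8430 kg

v_e = Isp · g₀ = 325 × 9.80665 = 3187.2 m/s.
After the first burn: m = 13600 × exp(−640/3187.2) = 13600 × 0.81807 = 11,125.8 kg.
After the second burn: m = 11,125.8 × exp(−2440/3187.2) = 11,125.8 × 0.46507 = 5,174.28 kg.
Total propellant = m₀ − m_final = 13600 − 5,174.28 = 8,425.72 kg.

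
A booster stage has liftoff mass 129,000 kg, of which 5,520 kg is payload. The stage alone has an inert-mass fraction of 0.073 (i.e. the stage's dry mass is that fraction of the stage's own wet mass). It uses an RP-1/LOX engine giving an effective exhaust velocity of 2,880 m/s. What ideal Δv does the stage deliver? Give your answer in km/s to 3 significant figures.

Δv ≈ 6.29 km/s

Stage wet mass = m₀ − payload = 129,000 − 5,520 = 123,480 kg.
Stage dry mass = ε × stage wet mass = 0.073 × 123,480 = 9,014.04 kg.
Burnout mass m_f = stage dry + payload = 9,014.04 + 5,520 = 14,534.04 kg.
Using Δv = v_e ln(m₀/m_f): Δv = v_e · ln(129,000/14,534.04) = 2880.0 × ln(8.876) = 2880.0 × 2.1833 ≈ 6288 m/s.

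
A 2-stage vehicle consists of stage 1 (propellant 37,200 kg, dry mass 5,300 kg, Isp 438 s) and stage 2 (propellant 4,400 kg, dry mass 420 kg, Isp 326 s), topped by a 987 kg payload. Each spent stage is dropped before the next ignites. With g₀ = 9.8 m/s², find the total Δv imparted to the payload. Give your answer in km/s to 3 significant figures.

Ignition mass of stage 1 = 37,200+5,300 + 4,400+420 + 987 = 48,307 kg.
Stage 1: m₀ = 48,307 kg, m_f = 48,307 − 37,200 = 11,107 kg; Δv = 438×9.8×ln(4.349) = 4292.4×1.4700 ≈ 6310 m/s.
Stage 2: m₀ = 5,807 kg, m_f = 5,807 − 4,400 = 1,407 kg; Δv = 326×9.8×ln(4.127) = 3194.8×1.4176 ≈ 4529 m/s.
Total Δv = 6310 + 4529 = 10839 m/s.

Δv ≈ 10.8 km/s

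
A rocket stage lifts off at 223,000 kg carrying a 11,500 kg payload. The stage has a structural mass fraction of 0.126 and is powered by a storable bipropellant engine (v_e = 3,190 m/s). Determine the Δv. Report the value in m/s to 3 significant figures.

Stage wet mass = m₀ − payload = 223,000 − 11,500 = 211,500 kg.
Stage dry mass = ε × stage wet mass = 0.126 × 211,500 = 26,649 kg.
Burnout mass m_f = stage dry + payload = 26,649 + 11,500 = 38,149 kg.
Δv = v_e · ln(223,000/38,149) = 3190.0 × ln(5.846) = 3190.0 × 1.7657 ≈ 5632 m/s.

Δv ≈ 5630 m/s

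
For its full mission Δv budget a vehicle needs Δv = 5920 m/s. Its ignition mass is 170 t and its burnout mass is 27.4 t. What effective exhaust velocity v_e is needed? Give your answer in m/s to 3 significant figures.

v_e ≈ 3240 m/s

ln(m₀/m_f) = ln(170000/27400) = ln(6.204) = 1.8253.
By the Tsiolkovsky rocket equation, v_e = Δv / ln(m₀/m_f) = 5920 / 1.8253 = 3243.4 m/s.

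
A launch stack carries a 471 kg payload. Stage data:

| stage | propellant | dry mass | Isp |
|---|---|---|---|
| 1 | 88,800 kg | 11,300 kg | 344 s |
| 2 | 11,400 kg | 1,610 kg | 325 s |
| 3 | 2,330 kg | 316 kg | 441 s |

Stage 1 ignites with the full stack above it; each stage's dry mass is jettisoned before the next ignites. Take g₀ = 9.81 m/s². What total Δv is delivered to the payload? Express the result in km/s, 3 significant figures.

Ignition mass of stage 1 = 88,800+11,300 + 11,400+1,610 + 2,330+316 + 471 = 116,227 kg.
Stage 1: m₀ = 116,227 kg, m_f = 116,227 − 88,800 = 27,427 kg; Δv = 344×9.81×ln(4.238) = 3374.6×1.4440 ≈ 4873 m/s.
Stage 2: m₀ = 16,127 kg, m_f = 16,127 − 11,400 = 4,727 kg; Δv = 325×9.81×ln(3.412) = 3188.2×1.2272 ≈ 3913 m/s.
Stage 3: m₀ = 3,117 kg, m_f = 3,117 − 2,330 = 787 kg; Δv = 441×9.81×ln(3.961) = 4326.2×1.3764 ≈ 5955 m/s.
Total Δv = 4873 + 3913 + 5955 = 14741 m/s.

Δv ≈ 14.7 km/s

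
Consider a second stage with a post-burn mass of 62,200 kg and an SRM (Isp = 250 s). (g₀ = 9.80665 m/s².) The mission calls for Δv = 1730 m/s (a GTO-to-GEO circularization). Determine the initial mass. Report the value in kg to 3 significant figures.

initial mass ≈ 126000 kg

v_e = Isp · g₀ = 250 × 9.80665 = 2451.7 m/s.
Using Δv = v_e ln(m₀/m_f): m₀/m_f = exp(Δv / v_e) = exp(1730 / 2451.7) = exp(0.7056) = 2.0251.
m₀ = m_f × 2.0251 = 62,200 × 2.0251 = 125,961 kg.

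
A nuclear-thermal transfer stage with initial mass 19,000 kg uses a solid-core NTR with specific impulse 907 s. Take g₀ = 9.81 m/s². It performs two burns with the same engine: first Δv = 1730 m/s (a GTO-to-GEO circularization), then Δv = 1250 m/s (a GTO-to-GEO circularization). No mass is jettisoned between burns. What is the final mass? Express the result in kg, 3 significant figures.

v_e = Isp · g₀ = 907 × 9.81 = 8897.7 m/s.
After the first burn: m = 19000 × exp(−1730/8897.7) = 19000 × 0.82330 = 15,642.7 kg.
After the second burn: m = 15,642.7 × exp(−1250/8897.7) = 15,642.7 × 0.86894 = 13,592.6 kg.

final mass ≈ 13600 kg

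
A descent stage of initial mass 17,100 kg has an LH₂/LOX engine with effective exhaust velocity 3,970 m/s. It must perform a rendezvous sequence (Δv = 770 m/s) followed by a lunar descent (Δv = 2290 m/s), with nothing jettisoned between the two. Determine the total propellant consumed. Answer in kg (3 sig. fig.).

total propellant consumed ≈ 9190 kg

After the first burn: m = 17100 × exp(−770/3970.0) = 17100 × 0.82370 = 14,085.3 kg.
After the second burn: m = 14,085.3 × exp(−2290/3970.0) = 14,085.3 × 0.56168 = 7,911.43 kg.
Total propellant = m₀ − m_final = 17100 − 7,911.43 = 9,188.57 kg.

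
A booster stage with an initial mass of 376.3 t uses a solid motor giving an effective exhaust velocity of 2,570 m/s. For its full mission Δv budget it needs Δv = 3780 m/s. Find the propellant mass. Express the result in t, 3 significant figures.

m₀/m_f = exp(Δv / v_e) = exp(3780 / 2570.0) = exp(1.4708) = 4.3528.
m_f = 376.3 / 4.3528 = 86.4501 t, so propellant = m₀ − m_f = 376.3 − 86.4501 = 289.8499 t.

propellant mass ≈ 290 t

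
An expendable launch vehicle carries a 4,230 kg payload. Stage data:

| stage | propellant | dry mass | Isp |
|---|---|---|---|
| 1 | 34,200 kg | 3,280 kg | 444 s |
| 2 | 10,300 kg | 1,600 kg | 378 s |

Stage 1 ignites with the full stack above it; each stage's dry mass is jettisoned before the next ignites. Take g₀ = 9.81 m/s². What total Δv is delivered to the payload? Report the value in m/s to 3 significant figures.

Δv ≈ 8200 m/s

Ignition mass of stage 1 = 34,200+3,280 + 10,300+1,600 + 4,230 = 53,610 kg.
Stage 1: m₀ = 53,610 kg, m_f = 53,610 − 34,200 = 19,410 kg; Δv = 444×9.81×ln(2.762) = 4355.6×1.0159 ≈ 4425 m/s.
Stage 2: m₀ = 16,130 kg, m_f = 16,130 − 10,300 = 5,830 kg; Δv = 378×9.81×ln(2.767) = 3708.2×1.0177 ≈ 3774 m/s.
Total Δv = 4425 + 3774 = 8199 m/s.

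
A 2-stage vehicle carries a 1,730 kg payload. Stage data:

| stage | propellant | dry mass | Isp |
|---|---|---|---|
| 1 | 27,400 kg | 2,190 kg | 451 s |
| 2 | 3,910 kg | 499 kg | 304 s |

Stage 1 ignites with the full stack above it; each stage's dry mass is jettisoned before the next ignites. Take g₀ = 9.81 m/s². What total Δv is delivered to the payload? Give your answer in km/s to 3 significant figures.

Ignition mass of stage 1 = 27,400+2,190 + 3,910+499 + 1,730 = 35,729 kg.
Stage 1: m₀ = 35,729 kg, m_f = 35,729 − 27,400 = 8,329 kg; Δv = 451×9.81×ln(4.29) = 4424.3×1.4562 ≈ 6443 m/s.
Stage 2: m₀ = 6,139 kg, m_f = 6,139 − 3,910 = 2,229 kg; Δv = 304×9.81×ln(2.754) = 2982.2×1.0131 ≈ 3021 m/s.
Total Δv = 6443 + 3021 = 9464 m/s.

Δv ≈ 9.46 km/s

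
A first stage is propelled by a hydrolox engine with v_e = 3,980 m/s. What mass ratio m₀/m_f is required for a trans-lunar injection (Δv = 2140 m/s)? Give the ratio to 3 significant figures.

m₀/m_f = exp(Δv / v_e) = exp(2140 / 3980.0) = exp(0.5377) = 1.7120.

mass ratio ≈ 1.71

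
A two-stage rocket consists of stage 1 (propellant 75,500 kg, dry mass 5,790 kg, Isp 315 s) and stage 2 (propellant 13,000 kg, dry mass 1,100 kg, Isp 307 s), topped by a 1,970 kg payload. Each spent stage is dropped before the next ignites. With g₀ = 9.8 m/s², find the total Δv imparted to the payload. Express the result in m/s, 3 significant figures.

Δv ≈ 9590 m/s

Ignition mass of stage 1 = 75,500+5,790 + 13,000+1,100 + 1,970 = 97,360 kg.
Stage 1: m₀ = 97,360 kg, m_f = 97,360 − 75,500 = 21,860 kg; Δv = 315×9.8×ln(4.454) = 3087.0×1.4938 ≈ 4611 m/s.
Stage 2: m₀ = 16,070 kg, m_f = 16,070 − 13,000 = 3,070 kg; Δv = 307×9.8×ln(5.235) = 3008.6×1.6553 ≈ 4980 m/s.
Total Δv = 4611 + 4980 = 9591 m/s.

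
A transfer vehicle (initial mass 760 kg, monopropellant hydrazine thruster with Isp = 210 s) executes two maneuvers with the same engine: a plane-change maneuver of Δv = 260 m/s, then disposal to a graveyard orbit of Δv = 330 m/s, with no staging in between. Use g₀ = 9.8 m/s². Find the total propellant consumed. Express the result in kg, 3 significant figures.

v_e = Isp · g₀ = 210 × 9.8 = 2058.0 m/s.
After the first burn: m = 760 × exp(−260/2058.0) = 760 × 0.88132 = 669.803 kg.
After the second burn: m = 669.803 × exp(−330/2058.0) = 669.803 × 0.85185 = 570.572 kg.
Total propellant = m₀ − m_final = 760 − 570.572 = 189.428 kg.

total propellant consumed ≈ 189 kg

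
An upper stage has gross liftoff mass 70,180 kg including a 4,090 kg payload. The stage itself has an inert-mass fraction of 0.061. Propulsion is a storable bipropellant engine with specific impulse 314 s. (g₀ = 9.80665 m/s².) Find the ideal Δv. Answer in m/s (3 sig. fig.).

Stage wet mass = m₀ − payload = 70,180 − 4,090 = 66,090 kg.
Stage dry mass = ε × stage wet mass = 0.061 × 66,090 = 4,031.49 kg.
Burnout mass m_f = stage dry + payload = 4,031.49 + 4,090 = 8,121.49 kg.
v_e = Isp · g₀ = 314 × 9.80665 = 3079.3 m/s.
Δv = v_e · ln(70,180/8,121.49) = 3079.3 × ln(8.641) = 3079.3 × 2.1565 ≈ 6641 m/s.

Δv ≈ 6640 m/s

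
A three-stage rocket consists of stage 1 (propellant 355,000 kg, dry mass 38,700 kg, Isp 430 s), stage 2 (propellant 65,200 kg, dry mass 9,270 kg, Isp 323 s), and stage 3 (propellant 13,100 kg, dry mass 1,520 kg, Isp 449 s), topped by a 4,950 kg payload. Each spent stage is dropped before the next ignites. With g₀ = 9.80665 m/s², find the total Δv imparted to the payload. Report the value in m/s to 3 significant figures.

Ignition mass of stage 1 = 355,000+38,700 + 65,200+9,270 + 13,100+1,520 + 4,950 = 487,740 kg.
Stage 1: m₀ = 487,740 kg, m_f = 487,740 − 355,000 = 132,740 kg; Δv = 430×9.80665×ln(3.674) = 4216.9×1.3014 ≈ 5488 m/s.
Stage 2: m₀ = 94,040 kg, m_f = 94,040 − 65,200 = 28,840 kg; Δv = 323×9.80665×ln(3.261) = 3167.5×1.1820 ≈ 3744 m/s.
Stage 3: m₀ = 19,570 kg, m_f = 19,570 − 13,100 = 6,470 kg; Δv = 449×9.80665×ln(3.025) = 4403.2×1.1068 ≈ 4874 m/s.
Total Δv = 5488 + 3744 + 4874 = 14106 m/s.

Δv ≈ 14100 m/s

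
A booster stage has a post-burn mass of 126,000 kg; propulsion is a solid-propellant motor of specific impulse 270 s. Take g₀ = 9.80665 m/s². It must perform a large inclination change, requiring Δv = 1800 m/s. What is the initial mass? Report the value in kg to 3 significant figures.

initial mass ≈ 249000 kg

v_e = Isp · g₀ = 270 × 9.80665 = 2647.8 m/s.
m₀/m_f = exp(Δv / v_e) = exp(1800 / 2647.8) = exp(0.6798) = 1.9735.
m₀ = m_f × 1.9735 = 126,000 × 1.9735 = 248,661 kg.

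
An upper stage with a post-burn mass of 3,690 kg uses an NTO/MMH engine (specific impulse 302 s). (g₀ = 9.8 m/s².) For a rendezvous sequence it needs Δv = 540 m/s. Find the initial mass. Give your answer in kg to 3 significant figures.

initial mass ≈ 4430 kg

v_e = Isp · g₀ = 302 × 9.8 = 2959.6 m/s.
Using Δv = v_e ln(m₀/m_f): m₀/m_f = exp(Δv / v_e) = exp(540 / 2959.6) = exp(0.1825) = 1.2002.
m₀ = m_f × 1.2002 = 3,690 × 1.2002 = 4,428.74 kg.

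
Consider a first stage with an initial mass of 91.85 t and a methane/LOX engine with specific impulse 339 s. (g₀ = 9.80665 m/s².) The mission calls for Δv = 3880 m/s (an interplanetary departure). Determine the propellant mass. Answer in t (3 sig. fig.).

propellant mass ≈ 63.3 t

v_e = Isp · g₀ = 339 × 9.80665 = 3324.5 m/s.
From the ideal rocket equation, m₀/m_f = exp(Δv / v_e) = exp(3880 / 3324.5) = exp(1.1671) = 3.2127.
m_f = 91.85 / 3.2127 = 28.5897 t, so propellant = m₀ − m_f = 91.85 − 28.5897 = 63.2603 t.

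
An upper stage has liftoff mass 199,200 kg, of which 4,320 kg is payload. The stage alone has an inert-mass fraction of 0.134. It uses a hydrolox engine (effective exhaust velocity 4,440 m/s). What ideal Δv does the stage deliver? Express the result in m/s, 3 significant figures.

Δv ≈ 8340 m/s

Stage wet mass = m₀ − payload = 199,200 − 4,320 = 194,880 kg.
Stage dry mass = ε × stage wet mass = 0.134 × 194,880 = 26,113.9 kg.
Burnout mass m_f = stage dry + payload = 26,113.9 + 4,320 = 30,433.9 kg.
Using Δv = v_e ln(m₀/m_f): Δv = v_e · ln(199,200/30,433.9) = 4440.0 × ln(6.545) = 4440.0 × 1.8788 ≈ 8342 m/s.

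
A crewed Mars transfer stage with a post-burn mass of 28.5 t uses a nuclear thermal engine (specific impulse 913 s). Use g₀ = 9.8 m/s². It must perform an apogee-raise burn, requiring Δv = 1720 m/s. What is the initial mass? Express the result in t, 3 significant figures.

v_e = Isp · g₀ = 913 × 9.8 = 8947.4 m/s.
m₀/m_f = exp(Δv / v_e) = exp(1720 / 8947.4) = exp(0.1922) = 1.2120.
m₀ = m_f × 1.2120 = 28.5 × 1.2120 = 34.542 t.

initial mass ≈ 34.5 t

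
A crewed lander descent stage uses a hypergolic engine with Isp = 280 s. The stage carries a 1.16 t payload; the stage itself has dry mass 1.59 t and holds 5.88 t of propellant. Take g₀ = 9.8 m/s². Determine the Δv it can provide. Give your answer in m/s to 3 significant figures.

Δv ≈ 3140 m/s

v_e = Isp · g₀ = 280 × 9.8 = 2744.0 m/s.
m₀ = payload + dry + propellant = 1.16 + 1.59 + 5.88 = 8.63 t.
m_f = payload + dry = 1.16 + 1.59 = 2.75 t.
Rocket equation: Δv = v_e · ln(m₀/m_f) = 2744.0 × ln(3.138) = 2744.0 × 1.1436 ≈ 3138.2 m/s.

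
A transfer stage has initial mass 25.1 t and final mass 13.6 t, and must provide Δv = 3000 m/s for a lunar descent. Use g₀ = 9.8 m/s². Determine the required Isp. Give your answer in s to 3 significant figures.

ln(m₀/m_f) = ln(25100/13600) = ln(1.846) = 0.6128.
v_e = Δv / ln(m₀/m_f) = 3000 / 0.6128 = 4895.6 m/s.
Isp = v_e / g₀ = 4895.6 / 9.8 = 499.5 s.

Isp ≈ 500 s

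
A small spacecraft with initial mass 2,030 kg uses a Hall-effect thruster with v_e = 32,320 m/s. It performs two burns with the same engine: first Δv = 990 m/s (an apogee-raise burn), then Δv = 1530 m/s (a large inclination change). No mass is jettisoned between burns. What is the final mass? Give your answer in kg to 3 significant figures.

final mass ≈ 1880 kg

After the first burn: m = 2030 × exp(−990/32320.0) = 2030 × 0.96983 = 1,968.75 kg.
After the second burn: m = 1,968.75 × exp(−1530/32320.0) = 1,968.75 × 0.95376 = 1,877.72 kg.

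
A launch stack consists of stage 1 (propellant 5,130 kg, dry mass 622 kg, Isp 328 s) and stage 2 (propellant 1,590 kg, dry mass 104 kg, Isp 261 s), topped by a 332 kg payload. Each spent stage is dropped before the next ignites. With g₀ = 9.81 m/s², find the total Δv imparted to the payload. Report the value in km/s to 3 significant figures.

Δv ≈ 7.40 km/s

Ignition mass of stage 1 = 5,130+622 + 1,590+104 + 332 = 7,778 kg.
Stage 1: m₀ = 7,778 kg, m_f = 7,778 − 5,130 = 2,648 kg; Δv = 328×9.81×ln(2.937) = 3217.7×1.0775 ≈ 3467 m/s.
Stage 2: m₀ = 2,026 kg, m_f = 2,026 − 1,590 = 436 kg; Δv = 261×9.81×ln(4.647) = 2560.4×1.5362 ≈ 3933 m/s.
Total Δv = 3467 + 3933 = 7400 m/s.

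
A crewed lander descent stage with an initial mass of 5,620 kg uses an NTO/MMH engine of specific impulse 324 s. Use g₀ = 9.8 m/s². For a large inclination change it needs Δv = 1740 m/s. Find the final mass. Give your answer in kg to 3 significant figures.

final mass ≈ 3250 kg

v_e = Isp · g₀ = 324 × 9.8 = 3175.2 m/s.
From the ideal rocket equation, m₀/m_f = exp(Δv / v_e) = exp(1740 / 3175.2) = exp(0.5480) = 1.7298.
m_f = m₀ / 1.7298 = 5,620 / 1.7298 = 3,248.93 kg.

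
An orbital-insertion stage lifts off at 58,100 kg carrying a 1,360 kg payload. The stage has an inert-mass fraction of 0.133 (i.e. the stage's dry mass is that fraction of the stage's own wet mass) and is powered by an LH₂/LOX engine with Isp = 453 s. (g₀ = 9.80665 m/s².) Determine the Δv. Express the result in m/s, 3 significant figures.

Stage wet mass = m₀ − payload = 58,100 − 1,360 = 56,740 kg.
Stage dry mass = ε × stage wet mass = 0.133 × 56,740 = 7,546.42 kg.
Burnout mass m_f = stage dry + payload = 7,546.42 + 1,360 = 8,906.42 kg.
v_e = Isp · g₀ = 453 × 9.80665 = 4442.4 m/s.
Δv = v_e · ln(58,100/8,906.42) = 4442.4 × ln(6.523) = 4442.4 × 1.8754 ≈ 8331 m/s.

Δv ≈ 8330 m/s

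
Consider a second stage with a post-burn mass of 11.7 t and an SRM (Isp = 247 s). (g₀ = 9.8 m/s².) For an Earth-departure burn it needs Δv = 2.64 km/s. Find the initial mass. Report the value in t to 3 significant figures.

initial mass ≈ 34.8 t

v_e = Isp · g₀ = 247 × 9.8 = 2420.6 m/s.
Rocket equation: m₀/m_f = exp(Δv / v_e) = exp(2640 / 2420.6) = exp(1.0906) = 2.9762.
m₀ = m_f × 2.9762 = 11.7 × 2.9762 = 34.8215 t.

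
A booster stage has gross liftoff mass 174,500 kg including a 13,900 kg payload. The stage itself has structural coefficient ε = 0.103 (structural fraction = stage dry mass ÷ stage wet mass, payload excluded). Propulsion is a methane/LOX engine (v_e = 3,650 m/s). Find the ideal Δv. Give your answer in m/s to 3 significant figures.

Stage wet mass = m₀ − payload = 174,500 − 13,900 = 160,600 kg.
Stage dry mass = ε × stage wet mass = 0.103 × 160,600 = 16,541.8 kg.
Burnout mass m_f = stage dry + payload = 16,541.8 + 13,900 = 30,441.8 kg.
Δv = v_e · ln(174,500/30,441.8) = 3650.0 × ln(5.732) = 3650.0 × 1.7461 ≈ 6373 m/s.

Δv ≈ 6370 m/s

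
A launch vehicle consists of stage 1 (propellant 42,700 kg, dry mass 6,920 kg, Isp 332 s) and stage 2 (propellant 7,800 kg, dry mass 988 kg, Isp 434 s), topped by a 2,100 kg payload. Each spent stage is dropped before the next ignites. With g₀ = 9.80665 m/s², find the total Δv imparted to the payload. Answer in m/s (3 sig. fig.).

Ignition mass of stage 1 = 42,700+6,920 + 7,800+988 + 2,100 = 60,508 kg.
Stage 1: m₀ = 60,508 kg, m_f = 60,508 − 42,700 = 17,808 kg; Δv = 332×9.80665×ln(3.398) = 3255.8×1.2231 ≈ 3982 m/s.
Stage 2: m₀ = 10,888 kg, m_f = 10,888 − 7,800 = 3,088 kg; Δv = 434×9.80665×ln(3.526) = 4256.1×1.2601 ≈ 5363 m/s.
Total Δv = 3982 + 5363 = 9345 m/s.

Δv ≈ 9350 m/s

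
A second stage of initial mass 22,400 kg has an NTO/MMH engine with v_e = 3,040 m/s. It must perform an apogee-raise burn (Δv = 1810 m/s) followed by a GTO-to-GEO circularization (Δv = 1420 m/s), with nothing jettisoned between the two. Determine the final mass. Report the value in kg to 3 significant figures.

final mass ≈ 7740 kg

After the first burn: m = 22400 × exp(−1810/3040.0) = 22400 × 0.55134 = 12,350 kg.
After the second burn: m = 12,350 × exp(−1420/3040.0) = 12,350 × 0.62681 = 7,741.1 kg.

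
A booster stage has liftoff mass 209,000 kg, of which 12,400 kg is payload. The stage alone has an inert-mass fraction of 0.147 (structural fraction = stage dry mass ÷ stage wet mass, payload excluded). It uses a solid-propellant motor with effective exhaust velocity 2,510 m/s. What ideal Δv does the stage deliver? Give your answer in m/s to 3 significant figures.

Stage wet mass = m₀ − payload = 209,000 − 12,400 = 196,600 kg.
Stage dry mass = ε × stage wet mass = 0.147 × 196,600 = 28,900.2 kg.
Burnout mass m_f = stage dry + payload = 28,900.2 + 12,400 = 41,300.2 kg.
Δv = v_e · ln(209,000/41,300.2) = 2510.0 × ln(5.061) = 2510.0 × 1.6215 ≈ 4070 m/s.

Δv ≈ 4070 m/s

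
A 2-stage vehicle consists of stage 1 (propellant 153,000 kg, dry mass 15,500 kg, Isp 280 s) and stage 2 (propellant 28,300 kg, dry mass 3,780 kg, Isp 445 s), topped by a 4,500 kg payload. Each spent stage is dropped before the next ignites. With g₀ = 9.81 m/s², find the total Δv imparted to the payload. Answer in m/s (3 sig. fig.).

Ignition mass of stage 1 = 153,000+15,500 + 28,300+3,780 + 4,500 = 205,080 kg.
Stage 1: m₀ = 205,080 kg, m_f = 205,080 − 153,000 = 52,080 kg; Δv = 280×9.81×ln(3.938) = 2746.8×1.3706 ≈ 3765 m/s.
Stage 2: m₀ = 36,580 kg, m_f = 36,580 − 28,300 = 8,280 kg; Δv = 445×9.81×ln(4.418) = 4365.4×1.4857 ≈ 6486 m/s.
Total Δv = 3765 + 6486 = 10251 m/s.

Δv ≈ 10300 m/s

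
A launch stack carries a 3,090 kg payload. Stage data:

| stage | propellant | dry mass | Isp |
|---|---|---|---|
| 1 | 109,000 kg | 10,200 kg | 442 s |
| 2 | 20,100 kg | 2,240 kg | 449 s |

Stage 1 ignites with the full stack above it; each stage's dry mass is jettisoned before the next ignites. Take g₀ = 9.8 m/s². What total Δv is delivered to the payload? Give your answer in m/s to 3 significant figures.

Ignition mass of stage 1 = 109,000+10,200 + 20,100+2,240 + 3,090 = 144,630 kg.
Stage 1: m₀ = 144,630 kg, m_f = 144,630 − 109,000 = 35,630 kg; Δv = 442×9.8×ln(4.059) = 4331.6×1.4010 ≈ 6069 m/s.
Stage 2: m₀ = 25,430 kg, m_f = 25,430 − 20,100 = 5,330 kg; Δv = 449×9.8×ln(4.771) = 4400.2×1.5626 ≈ 6876 m/s.
Total Δv = 6069 + 6876 = 12945 m/s.

Δv ≈ 12900 m/s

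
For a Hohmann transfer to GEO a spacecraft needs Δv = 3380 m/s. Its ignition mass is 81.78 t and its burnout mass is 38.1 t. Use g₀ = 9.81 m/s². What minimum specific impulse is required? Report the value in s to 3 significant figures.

ln(m₀/m_f) = ln(81780/38100) = ln(2.146) = 0.7638.
v_e = Δv / ln(m₀/m_f) = 3380 / 0.7638 = 4425.1 m/s.
Isp = v_e / g₀ = 4425.1 / 9.81 = 451.1 s.

Isp ≈ 451 s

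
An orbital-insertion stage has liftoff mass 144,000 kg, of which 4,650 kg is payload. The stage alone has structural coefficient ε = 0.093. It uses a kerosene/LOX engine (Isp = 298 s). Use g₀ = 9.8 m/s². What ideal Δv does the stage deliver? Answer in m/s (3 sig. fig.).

Δv ≈ 6140 m/s

Stage wet mass = m₀ − payload = 144,000 − 4,650 = 139,350 kg.
Stage dry mass = ε × stage wet mass = 0.093 × 139,350 = 12,959.6 kg.
Burnout mass m_f = stage dry + payload = 12,959.6 + 4,650 = 17,609.6 kg.
v_e = Isp · g₀ = 298 × 9.8 = 2920.4 m/s.
Δv = v_e · ln(144,000/17,609.6) = 2920.4 × ln(8.177) = 2920.4 × 2.1014 ≈ 6137 m/s.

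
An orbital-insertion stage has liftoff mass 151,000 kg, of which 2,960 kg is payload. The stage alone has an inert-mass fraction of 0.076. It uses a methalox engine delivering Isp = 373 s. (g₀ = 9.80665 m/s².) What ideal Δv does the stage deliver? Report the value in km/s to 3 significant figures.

Stage wet mass = m₀ − payload = 151,000 − 2,960 = 148,040 kg.
Stage dry mass = ε × stage wet mass = 0.076 × 148,040 = 11,251 kg.
Burnout mass m_f = stage dry + payload = 11,251 + 2,960 = 14,211 kg.
v_e = Isp · g₀ = 373 × 9.80665 = 3657.9 m/s.
Δv = v_e · ln(151,000/14,211) = 3657.9 × ln(10.63) = 3657.9 × 2.3633 ≈ 8645 m/s.

Δv ≈ 8.64 km/s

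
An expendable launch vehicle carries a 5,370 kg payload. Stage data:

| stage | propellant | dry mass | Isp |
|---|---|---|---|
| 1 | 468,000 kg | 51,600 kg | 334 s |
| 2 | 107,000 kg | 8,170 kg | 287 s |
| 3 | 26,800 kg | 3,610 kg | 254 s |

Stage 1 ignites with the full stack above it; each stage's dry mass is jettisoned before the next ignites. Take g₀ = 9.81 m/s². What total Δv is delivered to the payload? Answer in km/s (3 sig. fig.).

Δv ≈ 10.8 km/s

Ignition mass of stage 1 = 468,000+51,600 + 107,000+8,170 + 26,800+3,610 + 5,370 = 670,550 kg.
Stage 1: m₀ = 670,550 kg, m_f = 670,550 − 468,000 = 202,550 kg; Δv = 334×9.81×ln(3.311) = 3276.5×1.1971 ≈ 3922 m/s.
Stage 2: m₀ = 150,950 kg, m_f = 150,950 − 107,000 = 43,950 kg; Δv = 287×9.81×ln(3.435) = 2815.5×1.2339 ≈ 3474 m/s.
Stage 3: m₀ = 35,780 kg, m_f = 35,780 − 26,800 = 8,980 kg; Δv = 254×9.81×ln(3.984) = 2491.7×1.3824 ≈ 3445 m/s.
Total Δv = 3922 + 3474 + 3445 = 10841 m/s.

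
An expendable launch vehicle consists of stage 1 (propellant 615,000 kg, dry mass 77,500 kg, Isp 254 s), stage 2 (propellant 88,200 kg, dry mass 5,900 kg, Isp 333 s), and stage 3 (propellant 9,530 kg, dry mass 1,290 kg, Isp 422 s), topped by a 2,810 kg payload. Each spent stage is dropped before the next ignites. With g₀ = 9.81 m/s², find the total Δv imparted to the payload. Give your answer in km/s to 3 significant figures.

Δv ≈ 14.2 km/s

Ignition mass of stage 1 = 615,000+77,500 + 88,200+5,900 + 9,530+1,290 + 2,810 = 800,230 kg.
Stage 1: m₀ = 800,230 kg, m_f = 800,230 − 615,000 = 185,230 kg; Δv = 254×9.81×ln(4.32) = 2491.7×1.4633 ≈ 3646 m/s.
Stage 2: m₀ = 107,730 kg, m_f = 107,730 − 88,200 = 19,530 kg; Δv = 333×9.81×ln(5.516) = 3266.7×1.7077 ≈ 5579 m/s.
Stage 3: m₀ = 13,630 kg, m_f = 13,630 − 9,530 = 4,100 kg; Δv = 422×9.81×ln(3.324) = 4139.8×1.2013 ≈ 4973 m/s.
Total Δv = 3646 + 5579 + 4973 = 14198 m/s.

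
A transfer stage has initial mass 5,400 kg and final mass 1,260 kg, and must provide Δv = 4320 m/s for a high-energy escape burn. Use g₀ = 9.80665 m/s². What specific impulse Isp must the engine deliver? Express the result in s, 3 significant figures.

ln(m₀/m_f) = ln(5400/1260) = ln(4.286) = 1.4553.
v_e = Δv / ln(m₀/m_f) = 4320 / 1.4553 = 2968.5 m/s.
Isp = v_e / g₀ = 2968.5 / 9.80665 = 302.7 s.

Isp ≈ 303 s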